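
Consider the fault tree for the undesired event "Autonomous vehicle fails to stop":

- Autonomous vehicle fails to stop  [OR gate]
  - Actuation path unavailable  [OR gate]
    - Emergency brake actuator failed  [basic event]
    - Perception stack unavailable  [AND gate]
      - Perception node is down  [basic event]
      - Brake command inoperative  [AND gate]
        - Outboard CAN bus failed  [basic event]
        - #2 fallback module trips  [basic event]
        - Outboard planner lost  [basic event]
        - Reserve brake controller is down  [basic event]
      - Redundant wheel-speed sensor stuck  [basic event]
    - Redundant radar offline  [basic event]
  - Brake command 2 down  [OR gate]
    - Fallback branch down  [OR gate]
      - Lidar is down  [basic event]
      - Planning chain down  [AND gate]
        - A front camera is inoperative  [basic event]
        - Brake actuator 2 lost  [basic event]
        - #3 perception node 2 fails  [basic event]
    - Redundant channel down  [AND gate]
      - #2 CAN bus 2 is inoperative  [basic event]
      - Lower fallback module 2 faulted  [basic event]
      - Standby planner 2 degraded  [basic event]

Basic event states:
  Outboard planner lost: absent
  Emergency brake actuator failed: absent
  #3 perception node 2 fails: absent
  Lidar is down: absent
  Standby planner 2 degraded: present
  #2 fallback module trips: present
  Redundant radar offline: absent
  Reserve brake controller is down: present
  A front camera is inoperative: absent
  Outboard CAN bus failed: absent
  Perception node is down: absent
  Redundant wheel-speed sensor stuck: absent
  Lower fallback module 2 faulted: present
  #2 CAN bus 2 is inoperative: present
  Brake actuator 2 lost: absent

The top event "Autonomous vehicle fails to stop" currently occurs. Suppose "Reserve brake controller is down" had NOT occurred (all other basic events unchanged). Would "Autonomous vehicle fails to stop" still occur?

Counterfactual: set "Reserve brake controller is down" to not occurred.
Brake command inoperative [AND]: Outboard CAN bus failed=not, #2 fallback module trips=occurs, Outboard planner lost=not, Reserve brake controller is down=not → not all inputs occur → does not occur.
Perception stack unavailable [AND]: Perception node is down=not, Brake command inoperative=not, Redundant wheel-speed sensor stuck=not → not all inputs occur → does not occur.
Actuation path unavailable [OR]: Emergency brake actuator failed=not, Perception stack unavailable=not, Redundant radar offline=not → no input occurs → does not occur.
Planning chain down [AND]: A front camera is inoperative=not, Brake actuator 2 lost=not, #3 perception node 2 fails=not → not all inputs occur → does not occur.
Fallback branch down [OR]: Lidar is down=not, Planning chain down=not → no input occurs → does not occur.
Redundant channel down [AND]: #2 CAN bus 2 is inoperative=occurs, Lower fallback module 2 faulted=occurs, Standby planner 2 degraded=occurs → all inputs occur → occurs.
Brake command 2 down [OR]: Fallback branch down=not, Redundant channel down=occurs → at least one input occurs → occurs.
Autonomous vehicle fails to stop [OR]: Actuation path unavailable=not, Brake command 2 down=occurs → at least one input occurs → occurs.

Yes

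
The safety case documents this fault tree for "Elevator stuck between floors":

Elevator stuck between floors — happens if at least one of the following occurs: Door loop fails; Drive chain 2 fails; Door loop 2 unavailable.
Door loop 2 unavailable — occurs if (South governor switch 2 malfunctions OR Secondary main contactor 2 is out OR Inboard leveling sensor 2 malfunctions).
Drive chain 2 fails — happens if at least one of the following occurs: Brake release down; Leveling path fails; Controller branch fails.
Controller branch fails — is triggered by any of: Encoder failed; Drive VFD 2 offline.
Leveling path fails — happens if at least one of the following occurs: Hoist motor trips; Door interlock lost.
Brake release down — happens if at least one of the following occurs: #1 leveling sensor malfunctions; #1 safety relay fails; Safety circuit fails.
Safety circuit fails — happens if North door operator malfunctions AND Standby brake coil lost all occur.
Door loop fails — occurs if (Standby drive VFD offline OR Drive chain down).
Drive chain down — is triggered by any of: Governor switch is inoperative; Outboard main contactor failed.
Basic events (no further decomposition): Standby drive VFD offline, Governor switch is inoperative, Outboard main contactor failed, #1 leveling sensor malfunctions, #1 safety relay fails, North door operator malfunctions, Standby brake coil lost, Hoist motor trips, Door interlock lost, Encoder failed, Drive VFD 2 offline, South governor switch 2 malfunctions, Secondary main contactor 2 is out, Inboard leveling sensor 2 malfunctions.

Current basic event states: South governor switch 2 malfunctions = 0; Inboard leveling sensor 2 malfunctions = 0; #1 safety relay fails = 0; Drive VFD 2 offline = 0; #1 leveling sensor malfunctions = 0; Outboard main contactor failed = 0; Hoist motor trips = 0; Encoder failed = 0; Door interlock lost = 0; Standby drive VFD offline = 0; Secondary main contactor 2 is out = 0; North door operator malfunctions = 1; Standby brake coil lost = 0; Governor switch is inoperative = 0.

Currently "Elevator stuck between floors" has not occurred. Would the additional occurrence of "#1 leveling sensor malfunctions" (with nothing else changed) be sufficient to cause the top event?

Yes

Counterfactual: set "#1 leveling sensor malfunctions" to occurred.
Drive chain down [OR]: Governor switch is inoperative=not, Outboard main contactor failed=not → no input occurs → does not occur.
Door loop fails [OR]: Standby drive VFD offline=not, Drive chain down=not → no input occurs → does not occur.
Safety circuit fails [AND]: North door operator malfunctions=occurs, Standby brake coil lost=not → not all inputs occur → does not occur.
Brake release down [OR]: #1 leveling sensor malfunctions=occurs, #1 safety relay fails=not, Safety circuit fails=not → at least one input occurs → occurs.
Leveling path fails [OR]: Hoist motor trips=not, Door interlock lost=not → no input occurs → does not occur.
Controller branch fails [OR]: Encoder failed=not, Drive VFD 2 offline=not → no input occurs → does not occur.
Drive chain 2 fails [OR]: Brake release down=occurs, Leveling path fails=not, Controller branch fails=not → at least one input occurs → occurs.
Door loop 2 unavailable [OR]: South governor switch 2 malfunctions=not, Secondary main contactor 2 is out=not, Inboard leveling sensor 2 malfunctions=not → no input occurs → does not occur.
Elevator stuck between floors [OR]: Door loop fails=not, Drive chain 2 fails=occurs, Door loop 2 unavailable=not → at least one input occurs → occurs.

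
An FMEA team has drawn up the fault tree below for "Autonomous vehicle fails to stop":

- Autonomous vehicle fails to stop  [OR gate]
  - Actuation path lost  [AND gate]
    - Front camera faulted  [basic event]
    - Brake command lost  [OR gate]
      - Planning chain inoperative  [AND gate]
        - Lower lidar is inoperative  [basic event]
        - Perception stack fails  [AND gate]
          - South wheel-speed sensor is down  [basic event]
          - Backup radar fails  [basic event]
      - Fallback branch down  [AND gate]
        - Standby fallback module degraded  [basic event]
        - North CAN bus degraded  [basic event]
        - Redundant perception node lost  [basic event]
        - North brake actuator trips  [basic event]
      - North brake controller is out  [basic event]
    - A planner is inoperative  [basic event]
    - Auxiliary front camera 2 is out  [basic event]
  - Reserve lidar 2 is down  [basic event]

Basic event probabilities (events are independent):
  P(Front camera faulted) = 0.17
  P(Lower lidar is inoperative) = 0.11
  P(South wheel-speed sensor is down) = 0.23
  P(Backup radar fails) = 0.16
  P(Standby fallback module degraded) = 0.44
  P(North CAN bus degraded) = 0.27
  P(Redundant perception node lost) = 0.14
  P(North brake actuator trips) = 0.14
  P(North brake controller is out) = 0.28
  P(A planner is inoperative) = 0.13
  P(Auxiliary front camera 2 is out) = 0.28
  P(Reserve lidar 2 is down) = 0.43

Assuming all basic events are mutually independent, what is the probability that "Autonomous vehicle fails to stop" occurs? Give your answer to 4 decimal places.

P(Perception stack fails) [AND] = 0.23 × 0.16 = 0.036800
P(Planning chain inoperative) [AND] = 0.11 × 0.036800 = 0.004048
P(Fallback branch down) [AND] = 0.44 × 0.27 × 0.14 × 0.14 = 0.002328
P(Brake command lost) [OR] = 1 − (1−0.004048) × (1−0.002328) × (1−0.28) = 0.284584
P(Actuation path lost) [AND] = 0.17 × 0.284584 × 0.13 × 0.28 = 0.001761
P(Autonomous vehicle fails to stop) [OR] = 1 − (1−0.001761) × (1−0.43) = 0.431004
Rounded to 4 decimal places: P(Autonomous vehicle fails to stop) ≈ 0.4310.

0.4310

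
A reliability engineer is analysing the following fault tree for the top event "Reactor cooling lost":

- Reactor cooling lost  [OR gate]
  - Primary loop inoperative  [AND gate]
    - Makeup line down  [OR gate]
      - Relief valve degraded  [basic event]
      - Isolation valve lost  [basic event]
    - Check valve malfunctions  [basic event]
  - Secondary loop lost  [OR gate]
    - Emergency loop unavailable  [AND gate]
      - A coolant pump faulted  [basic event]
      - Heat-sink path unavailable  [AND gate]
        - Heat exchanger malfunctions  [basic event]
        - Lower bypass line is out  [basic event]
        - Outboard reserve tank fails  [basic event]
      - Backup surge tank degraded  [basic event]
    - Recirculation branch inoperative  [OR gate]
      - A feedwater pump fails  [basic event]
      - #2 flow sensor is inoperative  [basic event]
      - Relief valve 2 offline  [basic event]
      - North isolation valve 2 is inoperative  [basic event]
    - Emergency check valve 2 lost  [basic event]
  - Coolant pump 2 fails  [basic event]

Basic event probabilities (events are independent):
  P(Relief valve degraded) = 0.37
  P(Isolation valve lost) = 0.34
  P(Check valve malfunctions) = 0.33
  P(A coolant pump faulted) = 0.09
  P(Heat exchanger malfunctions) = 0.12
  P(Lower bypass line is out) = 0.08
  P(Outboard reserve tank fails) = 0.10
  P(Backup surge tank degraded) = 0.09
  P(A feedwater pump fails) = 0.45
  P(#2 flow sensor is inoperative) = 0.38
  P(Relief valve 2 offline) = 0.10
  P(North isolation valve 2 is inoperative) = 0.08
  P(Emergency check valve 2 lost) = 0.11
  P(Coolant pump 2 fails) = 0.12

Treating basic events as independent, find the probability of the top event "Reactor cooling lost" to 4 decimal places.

0.8215

P(Makeup line down) [OR] = 1 − (1−0.37) × (1−0.34) = 0.584200
P(Primary loop inoperative) [AND] = 0.584200 × 0.33 = 0.192786
P(Heat-sink path unavailable) [AND] = 0.12 × 0.08 × 0.10 = 0.000960
P(Emergency loop unavailable) [AND] = 0.09 × 0.000960 × 0.09 = 0.000008
P(Recirculation branch inoperative) [OR] = 1 − (1−0.45) × (1−0.38) × (1−0.10) × (1−0.08) = 0.717652
P(Secondary loop lost) [OR] = 1 − (1−0.000008) × (1−0.717652) × (1−0.11) = 0.748712
P(Reactor cooling lost) [OR] = 1 − (1−0.192786) × (1−0.748712) × (1−0.12) = 0.821498
Rounded to 4 decimal places: P(Reactor cooling lost) ≈ 0.8215.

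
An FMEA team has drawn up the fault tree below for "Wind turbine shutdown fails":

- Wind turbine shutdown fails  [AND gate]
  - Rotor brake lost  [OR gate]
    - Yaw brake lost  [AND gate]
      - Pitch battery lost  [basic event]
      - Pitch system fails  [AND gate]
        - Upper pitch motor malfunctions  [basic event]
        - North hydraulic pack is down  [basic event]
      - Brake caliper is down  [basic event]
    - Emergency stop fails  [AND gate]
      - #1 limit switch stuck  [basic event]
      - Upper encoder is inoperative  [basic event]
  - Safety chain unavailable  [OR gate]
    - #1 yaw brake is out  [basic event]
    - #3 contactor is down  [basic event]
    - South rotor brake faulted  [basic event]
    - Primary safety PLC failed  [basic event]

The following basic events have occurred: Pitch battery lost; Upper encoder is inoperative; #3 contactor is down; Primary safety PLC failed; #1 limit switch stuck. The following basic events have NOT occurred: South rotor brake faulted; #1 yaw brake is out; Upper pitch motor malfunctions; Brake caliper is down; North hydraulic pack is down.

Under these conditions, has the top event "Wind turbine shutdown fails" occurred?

Yes

Pitch system fails [AND]: Upper pitch motor malfunctions=not, North hydraulic pack is down=not → not all inputs occur → does not occur.
Yaw brake lost [AND]: Pitch battery lost=occurs, Pitch system fails=not, Brake caliper is down=not → not all inputs occur → does not occur.
Emergency stop fails [AND]: #1 limit switch stuck=occurs, Upper encoder is inoperative=occurs → all inputs occur → occurs.
Rotor brake lost [OR]: Yaw brake lost=not, Emergency stop fails=occurs → at least one input occurs → occurs.
Safety chain unavailable [OR]: #1 yaw brake is out=not, #3 contactor is down=occurs, South rotor brake faulted=not, Primary safety PLC failed=occurs → at least one input occurs → occurs.
Wind turbine shutdown fails [AND]: Rotor brake lost=occurs, Safety chain unavailable=occurs → all inputs occur → occurs.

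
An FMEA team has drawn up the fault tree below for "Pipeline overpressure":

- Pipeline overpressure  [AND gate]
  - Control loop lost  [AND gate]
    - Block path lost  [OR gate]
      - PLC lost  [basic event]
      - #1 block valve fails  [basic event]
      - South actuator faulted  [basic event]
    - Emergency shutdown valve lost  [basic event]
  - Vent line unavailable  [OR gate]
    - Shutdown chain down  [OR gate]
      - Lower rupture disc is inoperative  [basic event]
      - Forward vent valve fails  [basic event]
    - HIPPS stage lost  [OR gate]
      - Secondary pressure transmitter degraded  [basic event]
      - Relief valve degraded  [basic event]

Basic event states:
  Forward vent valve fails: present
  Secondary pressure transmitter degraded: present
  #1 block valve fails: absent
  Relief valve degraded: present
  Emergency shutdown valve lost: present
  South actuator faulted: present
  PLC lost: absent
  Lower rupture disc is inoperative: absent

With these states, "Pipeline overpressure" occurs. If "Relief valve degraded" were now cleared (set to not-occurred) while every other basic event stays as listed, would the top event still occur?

Yes

Counterfactual: set "Relief valve degraded" to not occurred.
Block path lost [OR]: PLC lost=not, #1 block valve fails=not, South actuator faulted=occurs → at least one input occurs → occurs.
Control loop lost [AND]: Block path lost=occurs, Emergency shutdown valve lost=occurs → all inputs occur → occurs.
Shutdown chain down [OR]: Lower rupture disc is inoperative=not, Forward vent valve fails=occurs → at least one input occurs → occurs.
HIPPS stage lost [OR]: Secondary pressure transmitter degraded=occurs, Relief valve degraded=not → at least one input occurs → occurs.
Vent line unavailable [OR]: Shutdown chain down=occurs, HIPPS stage lost=occurs → at least one input occurs → occurs.
Pipeline overpressure [AND]: Control loop lost=occurs, Vent line unavailable=occurs → all inputs occur → occurs.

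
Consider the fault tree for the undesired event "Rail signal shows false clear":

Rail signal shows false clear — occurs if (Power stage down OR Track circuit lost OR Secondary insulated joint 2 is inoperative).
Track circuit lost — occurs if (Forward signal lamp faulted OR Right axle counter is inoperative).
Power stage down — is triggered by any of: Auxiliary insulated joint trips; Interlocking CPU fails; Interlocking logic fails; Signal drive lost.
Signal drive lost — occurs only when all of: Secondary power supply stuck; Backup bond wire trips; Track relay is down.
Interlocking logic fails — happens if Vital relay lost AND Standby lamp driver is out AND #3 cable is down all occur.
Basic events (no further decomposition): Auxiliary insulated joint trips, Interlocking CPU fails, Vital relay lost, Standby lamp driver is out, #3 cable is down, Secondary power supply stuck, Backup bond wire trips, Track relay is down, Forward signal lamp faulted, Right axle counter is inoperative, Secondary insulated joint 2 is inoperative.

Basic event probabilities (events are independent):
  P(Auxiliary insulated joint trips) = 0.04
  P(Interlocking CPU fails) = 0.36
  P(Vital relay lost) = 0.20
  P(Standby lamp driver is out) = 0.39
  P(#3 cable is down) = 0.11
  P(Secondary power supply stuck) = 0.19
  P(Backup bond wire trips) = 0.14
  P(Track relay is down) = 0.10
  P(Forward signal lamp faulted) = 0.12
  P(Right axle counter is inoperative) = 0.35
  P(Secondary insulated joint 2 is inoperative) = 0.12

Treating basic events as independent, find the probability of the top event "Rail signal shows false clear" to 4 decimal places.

P(Interlocking logic fails) [AND] = 0.20 × 0.39 × 0.11 = 0.008580
P(Signal drive lost) [AND] = 0.19 × 0.14 × 0.10 = 0.002660
P(Power stage down) [OR] = 1 − (1−0.04) × (1−0.36) × (1−0.008580) × (1−0.002660) = 0.392492
P(Track circuit lost) [OR] = 1 − (1−0.12) × (1−0.35) = 0.428000
P(Rail signal shows false clear) [OR] = 1 − (1−0.392492) × (1−0.428000) × (1−0.12) = 0.694205
Rounded to 4 decimal places: P(Rail signal shows false clear) ≈ 0.6942.

0.6942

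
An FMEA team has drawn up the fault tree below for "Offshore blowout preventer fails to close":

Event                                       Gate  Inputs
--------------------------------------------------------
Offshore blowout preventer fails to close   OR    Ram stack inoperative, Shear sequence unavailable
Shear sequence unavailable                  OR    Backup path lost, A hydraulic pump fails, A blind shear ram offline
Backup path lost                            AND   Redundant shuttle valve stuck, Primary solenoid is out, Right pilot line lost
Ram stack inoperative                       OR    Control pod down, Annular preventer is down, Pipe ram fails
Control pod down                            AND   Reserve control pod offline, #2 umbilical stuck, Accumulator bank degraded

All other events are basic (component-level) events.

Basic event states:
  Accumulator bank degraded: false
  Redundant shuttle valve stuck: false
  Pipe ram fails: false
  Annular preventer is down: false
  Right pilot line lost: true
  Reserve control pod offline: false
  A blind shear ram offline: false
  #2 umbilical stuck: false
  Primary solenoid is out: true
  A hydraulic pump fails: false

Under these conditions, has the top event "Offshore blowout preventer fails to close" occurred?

Control pod down [AND]: Reserve control pod offline=not, #2 umbilical stuck=not, Accumulator bank degraded=not → not all inputs occur → does not occur.
Ram stack inoperative [OR]: Control pod down=not, Annular preventer is down=not, Pipe ram fails=not → no input occurs → does not occur.
Backup path lost [AND]: Redundant shuttle valve stuck=not, Primary solenoid is out=occurs, Right pilot line lost=occurs → not all inputs occur → does not occur.
Shear sequence unavailable [OR]: Backup path lost=not, A hydraulic pump fails=not, A blind shear ram offline=not → no input occurs → does not occur.
Offshore blowout preventer fails to close [OR]: Ram stack inoperative=not, Shear sequence unavailable=not → no input occurs → does not occur.

No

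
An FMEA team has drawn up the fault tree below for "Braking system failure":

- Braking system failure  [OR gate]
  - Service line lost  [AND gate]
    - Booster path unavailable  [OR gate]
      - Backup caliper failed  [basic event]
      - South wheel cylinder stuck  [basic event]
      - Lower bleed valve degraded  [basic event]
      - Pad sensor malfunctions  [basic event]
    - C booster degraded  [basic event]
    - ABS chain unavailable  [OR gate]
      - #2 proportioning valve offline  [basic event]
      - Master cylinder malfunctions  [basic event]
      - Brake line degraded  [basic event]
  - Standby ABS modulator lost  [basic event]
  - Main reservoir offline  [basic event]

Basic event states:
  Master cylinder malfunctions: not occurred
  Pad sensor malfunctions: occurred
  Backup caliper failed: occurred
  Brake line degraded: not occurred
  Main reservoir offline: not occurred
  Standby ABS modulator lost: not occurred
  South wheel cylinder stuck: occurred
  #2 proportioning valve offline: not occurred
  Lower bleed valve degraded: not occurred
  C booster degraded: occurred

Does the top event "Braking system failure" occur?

No

Booster path unavailable [OR]: Backup caliper failed=occurs, South wheel cylinder stuck=occurs, Lower bleed valve degraded=not, Pad sensor malfunctions=occurs → at least one input occurs → occurs.
ABS chain unavailable [OR]: #2 proportioning valve offline=not, Master cylinder malfunctions=not, Brake line degraded=not → no input occurs → does not occur.
Service line lost [AND]: Booster path unavailable=occurs, C booster degraded=occurs, ABS chain unavailable=not → not all inputs occur → does not occur.
Braking system failure [OR]: Service line lost=not, Standby ABS modulator lost=not, Main reservoir offline=not → no input occurs → does not occur.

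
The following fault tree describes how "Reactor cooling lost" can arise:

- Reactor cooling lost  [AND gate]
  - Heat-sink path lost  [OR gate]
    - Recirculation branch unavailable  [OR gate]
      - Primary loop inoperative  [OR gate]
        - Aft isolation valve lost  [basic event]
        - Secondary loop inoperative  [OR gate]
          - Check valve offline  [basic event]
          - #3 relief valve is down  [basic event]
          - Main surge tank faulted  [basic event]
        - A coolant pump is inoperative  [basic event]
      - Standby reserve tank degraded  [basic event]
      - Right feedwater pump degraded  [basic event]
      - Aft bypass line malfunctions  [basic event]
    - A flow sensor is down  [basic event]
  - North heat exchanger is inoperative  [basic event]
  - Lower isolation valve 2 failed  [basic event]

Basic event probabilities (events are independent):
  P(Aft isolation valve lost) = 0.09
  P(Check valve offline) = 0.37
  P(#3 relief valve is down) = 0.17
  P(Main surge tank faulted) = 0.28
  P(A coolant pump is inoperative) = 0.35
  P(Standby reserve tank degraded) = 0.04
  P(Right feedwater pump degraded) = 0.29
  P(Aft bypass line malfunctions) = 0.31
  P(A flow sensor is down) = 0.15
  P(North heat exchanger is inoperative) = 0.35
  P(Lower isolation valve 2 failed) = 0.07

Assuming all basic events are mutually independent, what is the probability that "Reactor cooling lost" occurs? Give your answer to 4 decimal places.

0.0223

P(Secondary loop inoperative) [OR] = 1 − (1−0.37) × (1−0.17) × (1−0.28) = 0.623512
P(Primary loop inoperative) [OR] = 1 − (1−0.09) × (1−0.623512) × (1−0.35) = 0.777307
P(Recirculation branch unavailable) [OR] = 1 − (1−0.777307) × (1−0.04) × (1−0.29) × (1−0.31) = 0.895267
P(Heat-sink path lost) [OR] = 1 − (1−0.895267) × (1−0.15) = 0.910977
P(Reactor cooling lost) [AND] = 0.910977 × 0.35 × 0.07 = 0.022319
Rounded to 4 decimal places: P(Reactor cooling lost) ≈ 0.0223.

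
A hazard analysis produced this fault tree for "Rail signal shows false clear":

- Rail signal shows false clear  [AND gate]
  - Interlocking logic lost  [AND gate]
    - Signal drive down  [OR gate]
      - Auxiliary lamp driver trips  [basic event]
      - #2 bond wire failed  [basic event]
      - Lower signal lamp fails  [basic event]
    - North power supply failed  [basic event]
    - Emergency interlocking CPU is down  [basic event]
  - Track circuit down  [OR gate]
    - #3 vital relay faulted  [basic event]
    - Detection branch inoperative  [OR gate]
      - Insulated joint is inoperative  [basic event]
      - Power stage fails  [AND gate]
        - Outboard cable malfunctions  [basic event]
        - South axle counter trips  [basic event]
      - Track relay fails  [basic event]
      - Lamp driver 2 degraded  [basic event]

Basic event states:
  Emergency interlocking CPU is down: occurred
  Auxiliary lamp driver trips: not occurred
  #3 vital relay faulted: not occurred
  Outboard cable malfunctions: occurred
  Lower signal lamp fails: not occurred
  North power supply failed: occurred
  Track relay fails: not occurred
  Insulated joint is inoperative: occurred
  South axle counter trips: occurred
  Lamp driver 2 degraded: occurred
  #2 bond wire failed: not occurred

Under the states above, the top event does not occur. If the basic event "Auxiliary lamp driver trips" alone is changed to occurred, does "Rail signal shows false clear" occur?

Counterfactual: set "Auxiliary lamp driver trips" to occurred.
Signal drive down [OR]: Auxiliary lamp driver trips=occurs, #2 bond wire failed=not, Lower signal lamp fails=not → at least one input occurs → occurs.
Interlocking logic lost [AND]: Signal drive down=occurs, North power supply failed=occurs, Emergency interlocking CPU is down=occurs → all inputs occur → occurs.
Power stage fails [AND]: Outboard cable malfunctions=occurs, South axle counter trips=occurs → all inputs occur → occurs.
Detection branch inoperative [OR]: Insulated joint is inoperative=occurs, Power stage fails=occurs, Track relay fails=not, Lamp driver 2 degraded=occurs → at least one input occurs → occurs.
Track circuit down [OR]: #3 vital relay faulted=not, Detection branch inoperative=occurs → at least one input occurs → occurs.
Rail signal shows false clear [AND]: Interlocking logic lost=occurs, Track circuit down=occurs → all inputs occur → occurs.

Yes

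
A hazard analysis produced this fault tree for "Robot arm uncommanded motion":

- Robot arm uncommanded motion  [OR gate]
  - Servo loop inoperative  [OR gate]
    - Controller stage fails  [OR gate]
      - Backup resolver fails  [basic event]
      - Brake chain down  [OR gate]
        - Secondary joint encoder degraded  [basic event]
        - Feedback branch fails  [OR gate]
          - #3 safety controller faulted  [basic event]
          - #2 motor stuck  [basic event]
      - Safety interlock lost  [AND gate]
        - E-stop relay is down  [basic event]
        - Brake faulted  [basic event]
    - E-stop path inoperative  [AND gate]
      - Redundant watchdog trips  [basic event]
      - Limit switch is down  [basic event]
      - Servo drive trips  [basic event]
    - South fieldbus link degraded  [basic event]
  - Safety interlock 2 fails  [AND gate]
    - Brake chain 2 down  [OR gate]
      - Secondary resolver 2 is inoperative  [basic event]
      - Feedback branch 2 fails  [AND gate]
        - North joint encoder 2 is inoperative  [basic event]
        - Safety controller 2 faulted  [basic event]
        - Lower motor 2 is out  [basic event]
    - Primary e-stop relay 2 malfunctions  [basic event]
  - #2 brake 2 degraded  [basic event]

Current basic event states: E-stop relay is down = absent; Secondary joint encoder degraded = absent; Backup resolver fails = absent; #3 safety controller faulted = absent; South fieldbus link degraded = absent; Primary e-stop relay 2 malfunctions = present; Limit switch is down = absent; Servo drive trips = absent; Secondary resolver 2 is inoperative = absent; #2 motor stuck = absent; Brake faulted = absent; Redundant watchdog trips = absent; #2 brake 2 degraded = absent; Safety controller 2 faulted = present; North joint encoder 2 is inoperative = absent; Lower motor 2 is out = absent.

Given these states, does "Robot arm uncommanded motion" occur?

Feedback branch fails [OR]: #3 safety controller faulted=not, #2 motor stuck=not → no input occurs → does not occur.
Brake chain down [OR]: Secondary joint encoder degraded=not, Feedback branch fails=not → no input occurs → does not occur.
Safety interlock lost [AND]: E-stop relay is down=not, Brake faulted=not → not all inputs occur → does not occur.
Controller stage fails [OR]: Backup resolver fails=not, Brake chain down=not, Safety interlock lost=not → no input occurs → does not occur.
E-stop path inoperative [AND]: Redundant watchdog trips=not, Limit switch is down=not, Servo drive trips=not → not all inputs occur → does not occur.
Servo loop inoperative [OR]: Controller stage fails=not, E-stop path inoperative=not, South fieldbus link degraded=not → no input occurs → does not occur.
Feedback branch 2 fails [AND]: North joint encoder 2 is inoperative=not, Safety controller 2 faulted=occurs, Lower motor 2 is out=not → not all inputs occur → does not occur.
Brake chain 2 down [OR]: Secondary resolver 2 is inoperative=not, Feedback branch 2 fails=not → no input occurs → does not occur.
Safety interlock 2 fails [AND]: Brake chain 2 down=not, Primary e-stop relay 2 malfunctions=occurs → not all inputs occur → does not occur.
Robot arm uncommanded motion [OR]: Servo loop inoperative=not, Safety interlock 2 fails=not, #2 brake 2 degraded=not → no input occurs → does not occur.

No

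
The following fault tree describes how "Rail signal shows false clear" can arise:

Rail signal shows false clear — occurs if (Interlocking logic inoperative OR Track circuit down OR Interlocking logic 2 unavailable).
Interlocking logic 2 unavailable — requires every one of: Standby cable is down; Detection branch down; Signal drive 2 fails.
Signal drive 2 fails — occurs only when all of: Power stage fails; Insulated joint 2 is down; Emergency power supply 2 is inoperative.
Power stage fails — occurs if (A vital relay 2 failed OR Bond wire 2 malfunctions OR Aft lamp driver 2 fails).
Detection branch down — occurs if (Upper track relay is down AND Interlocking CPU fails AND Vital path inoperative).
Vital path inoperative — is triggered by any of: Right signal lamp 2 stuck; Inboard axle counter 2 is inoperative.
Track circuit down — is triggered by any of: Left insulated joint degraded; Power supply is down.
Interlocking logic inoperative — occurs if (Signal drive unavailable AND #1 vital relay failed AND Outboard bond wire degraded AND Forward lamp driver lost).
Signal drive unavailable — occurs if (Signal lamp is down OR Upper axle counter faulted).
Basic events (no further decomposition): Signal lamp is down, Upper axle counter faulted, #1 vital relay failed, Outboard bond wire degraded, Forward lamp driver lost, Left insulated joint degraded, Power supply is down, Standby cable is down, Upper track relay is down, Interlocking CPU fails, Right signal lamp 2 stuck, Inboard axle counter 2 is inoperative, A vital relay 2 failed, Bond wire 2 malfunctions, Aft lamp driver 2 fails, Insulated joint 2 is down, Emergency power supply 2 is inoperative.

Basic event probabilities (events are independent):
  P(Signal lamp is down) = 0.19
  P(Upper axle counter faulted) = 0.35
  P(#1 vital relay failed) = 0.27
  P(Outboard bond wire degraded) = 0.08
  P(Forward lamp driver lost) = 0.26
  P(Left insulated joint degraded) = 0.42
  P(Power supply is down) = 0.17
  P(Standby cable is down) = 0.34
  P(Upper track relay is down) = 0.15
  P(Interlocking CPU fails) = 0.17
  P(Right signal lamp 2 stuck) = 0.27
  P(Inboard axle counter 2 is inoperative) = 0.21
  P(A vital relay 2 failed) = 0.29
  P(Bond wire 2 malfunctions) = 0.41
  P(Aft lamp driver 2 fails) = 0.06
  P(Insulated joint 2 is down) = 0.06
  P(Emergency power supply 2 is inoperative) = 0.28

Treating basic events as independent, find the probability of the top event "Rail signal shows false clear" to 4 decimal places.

0.5199

P(Signal drive unavailable) [OR] = 1 − (1−0.19) × (1−0.35) = 0.473500
P(Interlocking logic inoperative) [AND] = 0.473500 × 0.27 × 0.08 × 0.26 = 0.002659
P(Track circuit down) [OR] = 1 − (1−0.42) × (1−0.17) = 0.518600
P(Vital path inoperative) [OR] = 1 − (1−0.27) × (1−0.21) = 0.423300
P(Detection branch down) [AND] = 0.15 × 0.17 × 0.423300 = 0.010794
P(Power stage fails) [OR] = 1 − (1−0.29) × (1−0.41) × (1−0.06) = 0.606234
P(Signal drive 2 fails) [AND] = 0.606234 × 0.06 × 0.28 = 0.010185
P(Interlocking logic 2 unavailable) [AND] = 0.34 × 0.010794 × 0.010185 = 0.000037
P(Rail signal shows false clear) [OR] = 1 − (1−0.002659) × (1−0.518600) × (1−0.000037) = 0.519898
Rounded to 4 decimal places: P(Rail signal shows false clear) ≈ 0.5199.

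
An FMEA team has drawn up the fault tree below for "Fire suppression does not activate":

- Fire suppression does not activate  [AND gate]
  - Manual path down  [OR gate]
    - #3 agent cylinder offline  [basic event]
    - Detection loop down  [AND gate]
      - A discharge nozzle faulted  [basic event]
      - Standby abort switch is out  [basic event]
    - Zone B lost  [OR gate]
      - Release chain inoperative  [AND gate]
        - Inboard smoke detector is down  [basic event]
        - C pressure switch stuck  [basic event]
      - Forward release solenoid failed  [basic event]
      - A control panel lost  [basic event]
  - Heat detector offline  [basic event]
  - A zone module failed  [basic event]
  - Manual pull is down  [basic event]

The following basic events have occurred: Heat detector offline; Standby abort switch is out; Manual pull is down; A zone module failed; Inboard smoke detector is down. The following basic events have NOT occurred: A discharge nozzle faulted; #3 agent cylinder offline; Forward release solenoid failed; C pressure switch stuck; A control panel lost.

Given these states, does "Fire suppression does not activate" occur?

Detection loop down [AND]: A discharge nozzle faulted=not, Standby abort switch is out=occurs → not all inputs occur → does not occur.
Release chain inoperative [AND]: Inboard smoke detector is down=occurs, C pressure switch stuck=not → not all inputs occur → does not occur.
Zone B lost [OR]: Release chain inoperative=not, Forward release solenoid failed=not, A control panel lost=not → no input occurs → does not occur.
Manual path down [OR]: #3 agent cylinder offline=not, Detection loop down=not, Zone B lost=not → no input occurs → does not occur.
Fire suppression does not activate [AND]: Manual path down=not, Heat detector offline=occurs, A zone module failed=occurs, Manual pull is down=occurs → not all inputs occur → does not occur.

No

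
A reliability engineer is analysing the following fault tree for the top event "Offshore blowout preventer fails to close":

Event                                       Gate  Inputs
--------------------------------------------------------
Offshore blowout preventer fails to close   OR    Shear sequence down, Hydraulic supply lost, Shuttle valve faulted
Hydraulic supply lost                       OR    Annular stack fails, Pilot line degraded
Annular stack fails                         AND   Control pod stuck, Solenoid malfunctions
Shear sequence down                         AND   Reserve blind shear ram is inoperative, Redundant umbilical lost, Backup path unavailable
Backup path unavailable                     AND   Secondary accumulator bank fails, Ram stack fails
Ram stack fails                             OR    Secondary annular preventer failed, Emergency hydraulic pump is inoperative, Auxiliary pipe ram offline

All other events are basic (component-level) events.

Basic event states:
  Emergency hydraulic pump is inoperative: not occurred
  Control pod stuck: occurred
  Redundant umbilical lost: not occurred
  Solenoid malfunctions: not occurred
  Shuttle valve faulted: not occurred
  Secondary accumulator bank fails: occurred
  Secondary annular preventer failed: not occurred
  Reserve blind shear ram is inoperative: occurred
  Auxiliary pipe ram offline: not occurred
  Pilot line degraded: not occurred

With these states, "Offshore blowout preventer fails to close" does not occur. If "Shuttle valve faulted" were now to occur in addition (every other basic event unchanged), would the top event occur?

Counterfactual: set "Shuttle valve faulted" to occurred.
Ram stack fails [OR]: Secondary annular preventer failed=not, Emergency hydraulic pump is inoperative=not, Auxiliary pipe ram offline=not → no input occurs → does not occur.
Backup path unavailable [AND]: Secondary accumulator bank fails=occurs, Ram stack fails=not → not all inputs occur → does not occur.
Shear sequence down [AND]: Reserve blind shear ram is inoperative=occurs, Redundant umbilical lost=not, Backup path unavailable=not → not all inputs occur → does not occur.
Annular stack fails [AND]: Control pod stuck=occurs, Solenoid malfunctions=not → not all inputs occur → does not occur.
Hydraulic supply lost [OR]: Annular stack fails=not, Pilot line degraded=not → no input occurs → does not occur.
Offshore blowout preventer fails to close [OR]: Shear sequence down=not, Hydraulic supply lost=not, Shuttle valve faulted=occurs → at least one input occurs → occurs.

Yes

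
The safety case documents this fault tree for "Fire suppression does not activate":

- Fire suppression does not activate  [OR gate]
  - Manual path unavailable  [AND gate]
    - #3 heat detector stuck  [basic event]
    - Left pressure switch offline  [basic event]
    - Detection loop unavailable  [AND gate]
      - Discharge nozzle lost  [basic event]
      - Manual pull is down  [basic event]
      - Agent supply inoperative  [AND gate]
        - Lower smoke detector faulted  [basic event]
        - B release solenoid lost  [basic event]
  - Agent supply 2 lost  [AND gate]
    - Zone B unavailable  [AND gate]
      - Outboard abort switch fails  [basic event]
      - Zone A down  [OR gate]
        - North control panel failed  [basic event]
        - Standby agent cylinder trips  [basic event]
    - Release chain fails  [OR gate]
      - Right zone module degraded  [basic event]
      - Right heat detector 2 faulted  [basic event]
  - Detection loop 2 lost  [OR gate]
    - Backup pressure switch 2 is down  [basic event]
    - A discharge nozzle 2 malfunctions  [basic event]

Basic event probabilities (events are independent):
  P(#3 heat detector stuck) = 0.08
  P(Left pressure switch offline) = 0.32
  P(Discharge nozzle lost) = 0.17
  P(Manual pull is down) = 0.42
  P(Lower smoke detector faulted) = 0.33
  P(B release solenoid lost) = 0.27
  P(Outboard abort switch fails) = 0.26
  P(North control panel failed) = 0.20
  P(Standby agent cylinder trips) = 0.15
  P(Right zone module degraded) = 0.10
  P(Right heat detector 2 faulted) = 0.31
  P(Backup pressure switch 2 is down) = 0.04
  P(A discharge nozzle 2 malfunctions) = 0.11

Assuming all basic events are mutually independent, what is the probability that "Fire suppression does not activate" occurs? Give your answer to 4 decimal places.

0.1727

P(Agent supply inoperative) [AND] = 0.33 × 0.27 = 0.089100
P(Detection loop unavailable) [AND] = 0.17 × 0.42 × 0.089100 = 0.006362
P(Manual path unavailable) [AND] = 0.08 × 0.32 × 0.006362 = 0.000163
P(Zone A down) [OR] = 1 − (1−0.20) × (1−0.15) = 0.320000
P(Zone B unavailable) [AND] = 0.26 × 0.320000 = 0.083200
P(Release chain fails) [OR] = 1 − (1−0.10) × (1−0.31) = 0.379000
P(Agent supply 2 lost) [AND] = 0.083200 × 0.379000 = 0.031533
P(Detection loop 2 lost) [OR] = 1 − (1−0.04) × (1−0.11) = 0.145600
P(Fire suppression does not activate) [OR] = 1 − (1−0.000163) × (1−0.031533) × (1−0.145600) = 0.172677
Rounded to 4 decimal places: P(Fire suppression does not activate) ≈ 0.1727.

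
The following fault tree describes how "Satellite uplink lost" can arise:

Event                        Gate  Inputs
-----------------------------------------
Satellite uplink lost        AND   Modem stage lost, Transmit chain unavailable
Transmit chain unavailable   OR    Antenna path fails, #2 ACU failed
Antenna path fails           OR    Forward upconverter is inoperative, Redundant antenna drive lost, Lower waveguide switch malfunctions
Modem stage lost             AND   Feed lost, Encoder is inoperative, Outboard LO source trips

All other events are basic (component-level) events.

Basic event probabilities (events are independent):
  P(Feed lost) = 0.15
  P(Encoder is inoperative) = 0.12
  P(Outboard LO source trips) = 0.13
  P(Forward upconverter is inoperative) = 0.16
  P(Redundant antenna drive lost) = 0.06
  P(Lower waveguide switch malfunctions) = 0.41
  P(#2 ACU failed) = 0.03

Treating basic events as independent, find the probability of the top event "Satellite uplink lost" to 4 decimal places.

0.0013

P(Modem stage lost) [AND] = 0.15 × 0.12 × 0.13 = 0.002340
P(Antenna path fails) [OR] = 1 − (1−0.16) × (1−0.06) × (1−0.41) = 0.534136
P(Transmit chain unavailable) [OR] = 1 − (1−0.534136) × (1−0.03) = 0.548112
P(Satellite uplink lost) [AND] = 0.002340 × 0.548112 = 0.001283
Rounded to 4 decimal places: P(Satellite uplink lost) ≈ 0.0013.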